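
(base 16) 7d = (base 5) 1000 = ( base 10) 125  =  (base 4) 1331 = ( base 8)175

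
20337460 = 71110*286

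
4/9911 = 4/9911 = 0.00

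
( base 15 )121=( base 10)256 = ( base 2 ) 100000000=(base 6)1104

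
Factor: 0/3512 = 0 = 0^1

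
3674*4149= 15243426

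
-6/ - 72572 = 3/36286=0.00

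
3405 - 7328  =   - 3923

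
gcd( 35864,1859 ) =1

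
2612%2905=2612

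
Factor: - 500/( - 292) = 125/73 = 5^3*73^(  -  1) 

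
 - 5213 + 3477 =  - 1736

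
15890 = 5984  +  9906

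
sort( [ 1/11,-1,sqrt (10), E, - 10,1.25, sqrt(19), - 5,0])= [-10, -5, - 1 , 0,1/11, 1.25,E,  sqrt(10),sqrt(19 )]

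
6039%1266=975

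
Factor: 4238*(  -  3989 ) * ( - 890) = 2^2*5^1  *13^1*89^1*163^1*3989^1  =  15045789980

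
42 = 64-22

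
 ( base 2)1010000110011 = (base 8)12063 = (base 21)BF5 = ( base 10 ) 5171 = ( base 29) 649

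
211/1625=211/1625 = 0.13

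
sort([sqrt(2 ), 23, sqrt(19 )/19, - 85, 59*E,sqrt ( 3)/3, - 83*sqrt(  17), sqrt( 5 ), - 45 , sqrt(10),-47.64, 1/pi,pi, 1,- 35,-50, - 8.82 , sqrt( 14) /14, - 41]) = [ - 83*sqrt( 17), - 85, - 50, - 47.64, - 45 , - 41, - 35, - 8.82, sqrt (19 )/19, sqrt ( 14)/14, 1/pi, sqrt ( 3 ) /3, 1, sqrt( 2),sqrt (5),pi, sqrt(10 ), 23 , 59* E]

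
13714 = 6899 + 6815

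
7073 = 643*11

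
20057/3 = 20057/3 = 6685.67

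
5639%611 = 140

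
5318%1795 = 1728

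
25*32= 800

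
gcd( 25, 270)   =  5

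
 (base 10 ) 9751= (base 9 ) 14334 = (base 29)bh7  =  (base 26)EB1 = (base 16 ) 2617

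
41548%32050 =9498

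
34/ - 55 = - 1 + 21/55 = - 0.62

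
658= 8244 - 7586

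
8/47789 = 8/47789 = 0.00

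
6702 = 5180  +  1522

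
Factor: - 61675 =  - 5^2 * 2467^1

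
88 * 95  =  8360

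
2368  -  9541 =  - 7173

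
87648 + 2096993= 2184641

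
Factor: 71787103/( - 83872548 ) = -2^( - 2)*3^(-2) * 31^1*1321^1 * 1483^( - 1)*1571^( - 1 )*1753^1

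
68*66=4488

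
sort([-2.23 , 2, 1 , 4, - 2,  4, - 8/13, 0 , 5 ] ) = [-2.23, - 2,-8/13, 0, 1,2, 4,  4,5]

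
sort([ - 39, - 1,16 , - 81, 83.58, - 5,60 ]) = [ - 81, - 39, - 5, - 1, 16,60,83.58]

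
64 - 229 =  - 165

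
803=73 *11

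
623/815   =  623/815= 0.76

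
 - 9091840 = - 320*28412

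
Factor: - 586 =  - 2^1*293^1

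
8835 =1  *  8835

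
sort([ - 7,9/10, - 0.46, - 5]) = [ - 7 , - 5, - 0.46, 9/10 ] 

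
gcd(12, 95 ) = 1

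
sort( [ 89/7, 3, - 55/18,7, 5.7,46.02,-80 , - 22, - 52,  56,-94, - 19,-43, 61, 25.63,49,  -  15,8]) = [-94, - 80,- 52, - 43  , - 22, - 19,-15, - 55/18,  3,5.7,7, 8, 89/7, 25.63,46.02,49 , 56,61 ] 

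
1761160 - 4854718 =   -  3093558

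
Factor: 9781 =9781^1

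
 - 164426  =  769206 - 933632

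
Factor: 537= 3^1 * 179^1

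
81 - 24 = 57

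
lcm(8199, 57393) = 57393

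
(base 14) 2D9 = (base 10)583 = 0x247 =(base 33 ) hm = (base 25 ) N8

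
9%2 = 1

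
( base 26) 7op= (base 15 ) 18DB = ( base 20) D91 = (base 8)12405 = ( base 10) 5381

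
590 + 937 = 1527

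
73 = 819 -746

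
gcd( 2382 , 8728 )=2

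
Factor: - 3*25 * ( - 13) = 3^1*5^2*13^1 = 975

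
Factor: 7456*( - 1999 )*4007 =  - 2^5*233^1*1999^1*4007^1 = - 59722507808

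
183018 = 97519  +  85499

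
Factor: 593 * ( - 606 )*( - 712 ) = 2^4 * 3^1 * 89^1*101^1 * 593^1  =  255862896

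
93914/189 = 93914/189 = 496.90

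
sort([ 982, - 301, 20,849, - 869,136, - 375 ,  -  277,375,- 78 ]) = [ - 869,  -  375,-301, - 277,  -  78,20, 136, 375 , 849,982] 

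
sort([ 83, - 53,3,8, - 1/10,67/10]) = [ - 53, - 1/10, 3, 67/10 , 8, 83 ] 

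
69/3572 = 69/3572 = 0.02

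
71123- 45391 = 25732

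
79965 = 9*8885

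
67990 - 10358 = 57632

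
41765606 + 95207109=136972715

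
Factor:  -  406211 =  - 13^1*31247^1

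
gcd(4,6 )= 2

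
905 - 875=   30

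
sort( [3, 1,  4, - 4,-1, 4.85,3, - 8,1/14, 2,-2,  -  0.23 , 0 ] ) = [ - 8, - 4,-2, - 1,-0.23,0 , 1/14,1 , 2,  3, 3, 4, 4.85 ]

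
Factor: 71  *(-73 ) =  - 71^1* 73^1 = -5183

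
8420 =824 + 7596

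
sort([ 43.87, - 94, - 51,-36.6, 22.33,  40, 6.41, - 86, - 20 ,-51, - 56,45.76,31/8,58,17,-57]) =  [ - 94, - 86, - 57, - 56,- 51, - 51, - 36.6, - 20,31/8 , 6.41,  17 , 22.33,40,43.87,45.76, 58 ]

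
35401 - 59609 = - 24208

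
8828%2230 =2138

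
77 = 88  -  11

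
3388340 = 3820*887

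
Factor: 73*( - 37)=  - 2701 = - 37^1*73^1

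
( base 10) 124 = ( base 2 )1111100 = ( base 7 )235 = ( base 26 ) 4K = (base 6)324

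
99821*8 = 798568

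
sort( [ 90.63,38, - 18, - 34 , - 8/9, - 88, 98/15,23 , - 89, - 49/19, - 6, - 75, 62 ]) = [ - 89 , - 88,-75,-34, - 18,-6 ,-49/19,-8/9,98/15 , 23,38,62,90.63] 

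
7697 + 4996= 12693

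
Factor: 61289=167^1*367^1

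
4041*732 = 2958012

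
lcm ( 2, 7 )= 14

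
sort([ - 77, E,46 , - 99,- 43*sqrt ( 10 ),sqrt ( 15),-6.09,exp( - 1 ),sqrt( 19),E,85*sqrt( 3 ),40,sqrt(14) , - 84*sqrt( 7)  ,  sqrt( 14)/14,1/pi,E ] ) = [ - 84*sqrt(7 ), - 43*sqrt( 10),  -  99, - 77, - 6.09,sqrt ( 14 )/14,  1/pi,exp(  -  1), E,E,E,sqrt( 14), sqrt( 15),sqrt(19),40, 46,85*sqrt( 3)]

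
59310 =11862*5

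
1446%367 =345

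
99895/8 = 99895/8 = 12486.88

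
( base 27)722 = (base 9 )7062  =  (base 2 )1010000100111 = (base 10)5159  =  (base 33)4OB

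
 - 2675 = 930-3605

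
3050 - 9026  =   - 5976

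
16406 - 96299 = - 79893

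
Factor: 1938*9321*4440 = 2^4*3^3*5^1*13^1*17^1*19^1*37^1*239^1 = 80204595120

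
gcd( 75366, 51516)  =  954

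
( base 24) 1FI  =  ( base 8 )1672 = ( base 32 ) tq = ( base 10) 954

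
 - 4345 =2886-7231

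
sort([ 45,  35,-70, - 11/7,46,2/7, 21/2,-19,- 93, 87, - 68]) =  [ - 93,- 70,  -  68, - 19, - 11/7,2/7,21/2, 35, 45 , 46, 87 ] 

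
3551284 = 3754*946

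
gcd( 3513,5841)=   3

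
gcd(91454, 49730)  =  2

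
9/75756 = 3/25252 = 0.00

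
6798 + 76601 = 83399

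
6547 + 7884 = 14431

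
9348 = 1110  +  8238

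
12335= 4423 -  - 7912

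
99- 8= 91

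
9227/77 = 9227/77= 119.83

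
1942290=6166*315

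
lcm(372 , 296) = 27528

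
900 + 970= 1870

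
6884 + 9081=15965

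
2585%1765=820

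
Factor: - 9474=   -  2^1*3^1 * 1579^1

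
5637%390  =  177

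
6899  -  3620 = 3279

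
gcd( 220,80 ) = 20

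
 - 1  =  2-3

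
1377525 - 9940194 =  - 8562669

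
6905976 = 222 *31108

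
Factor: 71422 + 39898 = 111320=2^3 * 5^1 * 11^2 * 23^1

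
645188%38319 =32084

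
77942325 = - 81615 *( - 955 )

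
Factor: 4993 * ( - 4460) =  - 22268780 = - 2^2*5^1*223^1*4993^1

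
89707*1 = 89707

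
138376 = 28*4942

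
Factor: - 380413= - 11^1*34583^1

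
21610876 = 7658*2822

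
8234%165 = 149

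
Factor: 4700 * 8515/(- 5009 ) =  -  40020500/5009 = - 2^2*5^3 * 13^1 * 47^1*131^1 * 5009^(  -  1 ) 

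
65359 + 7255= 72614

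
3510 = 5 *702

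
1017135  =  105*9687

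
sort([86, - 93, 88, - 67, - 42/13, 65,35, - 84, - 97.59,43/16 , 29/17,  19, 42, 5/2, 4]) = [ -97.59, - 93,-84 ,-67, - 42/13, 29/17,  5/2 , 43/16,4  ,  19, 35, 42  ,  65, 86, 88 ]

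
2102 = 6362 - 4260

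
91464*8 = 731712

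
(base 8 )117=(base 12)67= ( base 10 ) 79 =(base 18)47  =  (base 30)2J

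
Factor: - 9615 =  - 3^1*5^1*  641^1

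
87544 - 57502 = 30042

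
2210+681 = 2891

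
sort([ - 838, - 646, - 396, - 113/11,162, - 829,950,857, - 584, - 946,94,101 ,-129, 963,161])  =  [ - 946,-838 , - 829, - 646, - 584,  -  396, - 129, - 113/11,  94,101, 161, 162, 857,950, 963]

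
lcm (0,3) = 0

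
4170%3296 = 874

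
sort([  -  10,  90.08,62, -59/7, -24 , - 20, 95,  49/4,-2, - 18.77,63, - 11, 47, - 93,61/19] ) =[  -  93, - 24 , - 20 ,-18.77,-11, - 10, - 59/7, - 2, 61/19,  49/4, 47,62,  63,90.08,95 ]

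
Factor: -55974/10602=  - 3^( - 1)*31^( - 1)*491^1 = - 491/93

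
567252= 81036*7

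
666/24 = 27  +  3/4 = 27.75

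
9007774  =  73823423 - 64815649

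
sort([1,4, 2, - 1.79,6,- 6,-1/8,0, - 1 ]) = [- 6,-1.79, - 1, - 1/8, 0 , 1  ,  2,4,6] 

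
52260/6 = 8710 = 8710.00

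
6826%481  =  92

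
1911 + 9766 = 11677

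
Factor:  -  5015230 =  - 2^1*5^1 * 11^1*127^1* 359^1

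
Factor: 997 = 997^1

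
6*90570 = 543420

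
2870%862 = 284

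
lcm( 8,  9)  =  72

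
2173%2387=2173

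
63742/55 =1158 + 52/55 = 1158.95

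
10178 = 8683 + 1495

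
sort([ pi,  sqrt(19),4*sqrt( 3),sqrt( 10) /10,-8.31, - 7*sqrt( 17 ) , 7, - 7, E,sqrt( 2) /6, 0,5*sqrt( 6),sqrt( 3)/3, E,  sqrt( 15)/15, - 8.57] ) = [ - 7*sqrt( 17), - 8.57, - 8.31, - 7,0, sqrt( 2 )/6,sqrt(15)/15,sqrt(10)/10,sqrt( 3)/3,E,E, pi,sqrt (19) , 4*sqrt( 3 ), 7,5*sqrt( 6)]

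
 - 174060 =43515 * ( - 4 )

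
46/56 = 23/28= 0.82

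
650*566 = 367900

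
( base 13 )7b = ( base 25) 42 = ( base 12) 86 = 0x66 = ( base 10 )102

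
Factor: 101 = 101^1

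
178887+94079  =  272966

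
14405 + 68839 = 83244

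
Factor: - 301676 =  - 2^2*53^1*1423^1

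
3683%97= 94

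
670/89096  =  335/44548 = 0.01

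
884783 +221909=1106692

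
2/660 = 1/330 = 0.00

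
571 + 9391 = 9962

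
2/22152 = 1/11076 =0.00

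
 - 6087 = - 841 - 5246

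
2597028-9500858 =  - 6903830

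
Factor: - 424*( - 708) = 2^5 *3^1* 53^1*59^1= 300192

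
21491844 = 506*42474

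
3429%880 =789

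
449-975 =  - 526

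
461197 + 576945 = 1038142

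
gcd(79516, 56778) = 2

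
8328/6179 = 8328/6179 = 1.35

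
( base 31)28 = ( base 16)46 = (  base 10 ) 70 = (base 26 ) 2i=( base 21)37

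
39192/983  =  39 + 855/983 = 39.87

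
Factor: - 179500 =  - 2^2*5^3*359^1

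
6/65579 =6/65579 = 0.00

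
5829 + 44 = 5873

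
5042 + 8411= 13453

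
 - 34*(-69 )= 2346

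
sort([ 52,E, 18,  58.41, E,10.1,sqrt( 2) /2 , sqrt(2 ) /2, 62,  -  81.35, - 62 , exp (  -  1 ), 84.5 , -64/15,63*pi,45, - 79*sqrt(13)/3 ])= [ - 79 * sqrt(13)/3,-81.35, - 62, - 64/15,  exp(-1),sqrt(2 ) /2, sqrt( 2)/2,E,E,  10.1, 18,  45,52, 58.41, 62,84.5 , 63*pi ]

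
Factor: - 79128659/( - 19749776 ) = 2^( - 4 )  *  17^1*47^( - 1 )*109^1*26263^ (-1 )*42703^1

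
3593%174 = 113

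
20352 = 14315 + 6037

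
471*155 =73005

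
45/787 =45/787=0.06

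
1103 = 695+408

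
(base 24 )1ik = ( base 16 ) 404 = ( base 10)1028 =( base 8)2004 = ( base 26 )1DE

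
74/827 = 74/827 = 0.09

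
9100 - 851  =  8249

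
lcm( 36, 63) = 252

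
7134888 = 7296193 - 161305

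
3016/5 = 3016/5=603.20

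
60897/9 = 20299/3 = 6766.33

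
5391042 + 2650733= 8041775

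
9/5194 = 9/5194 = 0.00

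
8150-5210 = 2940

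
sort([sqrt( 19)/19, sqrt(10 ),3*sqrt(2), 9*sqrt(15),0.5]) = [ sqrt (19 ) /19, 0.5, sqrt( 10 ), 3 * sqrt( 2), 9*sqrt( 15)]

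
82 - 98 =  - 16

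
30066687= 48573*619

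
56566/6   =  9427  +  2/3 = 9427.67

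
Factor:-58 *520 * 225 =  - 6786000 = - 2^4 * 3^2*5^3*13^1 * 29^1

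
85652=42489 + 43163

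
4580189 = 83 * 55183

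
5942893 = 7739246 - 1796353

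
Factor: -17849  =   - 13^1*1373^1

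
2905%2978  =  2905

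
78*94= 7332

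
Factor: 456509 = 307^1*1487^1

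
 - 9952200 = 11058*(- 900)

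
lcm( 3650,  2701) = 135050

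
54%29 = 25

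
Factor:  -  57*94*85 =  - 455430 = - 2^1 * 3^1*5^1* 17^1*19^1*47^1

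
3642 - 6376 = -2734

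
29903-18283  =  11620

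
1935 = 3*645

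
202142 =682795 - 480653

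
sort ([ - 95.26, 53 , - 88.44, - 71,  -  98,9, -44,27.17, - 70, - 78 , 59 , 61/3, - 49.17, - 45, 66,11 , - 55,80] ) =[ - 98, - 95.26, - 88.44,-78, - 71, - 70, - 55, - 49.17, - 45,- 44,9, 11,61/3,27.17 , 53,59,  66, 80]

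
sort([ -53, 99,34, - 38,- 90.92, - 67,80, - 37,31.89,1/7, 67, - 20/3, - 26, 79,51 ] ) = [ - 90.92, - 67, - 53, - 38, - 37 , - 26, - 20/3,1/7, 31.89,34,51,67,79,  80,99]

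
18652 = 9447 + 9205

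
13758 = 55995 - 42237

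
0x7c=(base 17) 75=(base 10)124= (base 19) 6A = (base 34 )3M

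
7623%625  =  123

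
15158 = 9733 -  -5425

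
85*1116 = 94860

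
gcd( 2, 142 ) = 2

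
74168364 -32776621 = 41391743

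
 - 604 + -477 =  - 1081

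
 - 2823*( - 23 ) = 64929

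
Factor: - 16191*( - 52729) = 853735239=3^2* 7^1 * 67^1*257^1* 787^1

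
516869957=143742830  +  373127127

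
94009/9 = 10445 + 4/9 = 10445.44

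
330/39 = 110/13 = 8.46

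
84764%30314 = 24136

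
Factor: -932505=-3^1*5^1*7^1*83^1*107^1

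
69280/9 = 69280/9 = 7697.78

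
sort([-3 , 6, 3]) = [-3,  3 , 6]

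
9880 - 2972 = 6908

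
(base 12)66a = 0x3b2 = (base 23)1I3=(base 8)1662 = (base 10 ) 946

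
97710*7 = 683970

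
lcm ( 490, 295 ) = 28910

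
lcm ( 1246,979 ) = 13706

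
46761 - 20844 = 25917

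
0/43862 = 0 =0.00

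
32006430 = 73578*435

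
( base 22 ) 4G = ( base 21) 4K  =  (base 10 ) 104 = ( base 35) 2y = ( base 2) 1101000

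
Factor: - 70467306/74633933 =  - 2^1*3^1*7^1*11^( - 1)*13^1*499^ ( - 1)*13597^( - 1)*129061^1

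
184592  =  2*92296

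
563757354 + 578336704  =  1142094058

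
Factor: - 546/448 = - 39/32 = - 2^( - 5) * 3^1*13^1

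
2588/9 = 2588/9 = 287.56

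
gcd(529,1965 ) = 1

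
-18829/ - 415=18829/415 = 45.37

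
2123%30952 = 2123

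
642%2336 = 642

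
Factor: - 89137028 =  - 2^2*31^1*718847^1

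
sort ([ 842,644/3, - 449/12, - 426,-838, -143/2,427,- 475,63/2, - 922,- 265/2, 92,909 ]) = [  -  922,  -  838,-475, - 426, - 265/2,  -  143/2 , - 449/12,  63/2,92,644/3,  427, 842, 909]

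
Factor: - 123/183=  -41^1* 61^( - 1 ) = -  41/61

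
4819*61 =293959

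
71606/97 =738 + 20/97  =  738.21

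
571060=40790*14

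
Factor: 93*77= 7161  =  3^1*7^1*11^1 * 31^1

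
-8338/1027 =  - 8338/1027 = - 8.12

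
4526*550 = 2489300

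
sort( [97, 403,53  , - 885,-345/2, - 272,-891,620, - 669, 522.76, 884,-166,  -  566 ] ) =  [-891  , - 885,  -  669, - 566, - 272, - 345/2, - 166, 53, 97, 403,  522.76, 620, 884 ]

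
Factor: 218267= 7^1 *31181^1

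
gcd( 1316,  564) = 188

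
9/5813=9/5813 = 0.00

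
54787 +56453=111240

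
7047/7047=1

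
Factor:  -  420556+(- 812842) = -2^1*23^1*26813^1 = - 1233398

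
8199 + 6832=15031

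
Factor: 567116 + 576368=1143484 = 2^2*285871^1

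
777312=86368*9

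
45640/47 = 971 +3/47= 971.06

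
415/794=415/794 = 0.52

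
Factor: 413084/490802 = 2^1*7^1*13^( - 1)* 43^( - 1 )*439^( - 1)*14753^1 = 206542/245401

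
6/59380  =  3/29690 = 0.00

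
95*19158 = 1820010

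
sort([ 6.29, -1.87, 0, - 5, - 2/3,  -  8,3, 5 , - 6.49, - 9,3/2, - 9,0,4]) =[ - 9,  -  9,  -  8, - 6.49, - 5, - 1.87, - 2/3, 0,0,3/2,  3,  4,  5,6.29 ] 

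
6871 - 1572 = 5299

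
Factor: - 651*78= - 2^1* 3^2*7^1*13^1 * 31^1=-  50778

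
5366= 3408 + 1958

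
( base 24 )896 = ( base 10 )4830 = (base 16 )12DE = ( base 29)5LG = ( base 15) 1670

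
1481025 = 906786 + 574239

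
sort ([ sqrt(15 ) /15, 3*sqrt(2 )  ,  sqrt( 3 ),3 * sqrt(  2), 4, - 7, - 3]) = [  -  7, - 3,sqrt(15 )/15 , sqrt( 3 ) , 4, 3*sqrt( 2), 3*sqrt( 2 )]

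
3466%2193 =1273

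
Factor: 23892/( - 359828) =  - 3^1*7^( - 1) *11^1 * 71^( - 1 ) =- 33/497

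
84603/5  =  84603/5 = 16920.60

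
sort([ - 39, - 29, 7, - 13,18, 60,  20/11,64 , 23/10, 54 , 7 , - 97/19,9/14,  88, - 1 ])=[- 39,  -  29,-13 , - 97/19,- 1,9/14,  20/11,  23/10, 7, 7,18, 54 , 60,64 , 88 ] 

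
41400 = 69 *600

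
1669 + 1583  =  3252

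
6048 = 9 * 672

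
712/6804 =178/1701 =0.10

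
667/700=667/700 =0.95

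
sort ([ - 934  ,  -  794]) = [-934, - 794] 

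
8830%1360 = 670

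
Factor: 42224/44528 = 7^1*11^(-2)*  13^1* 23^( -1)*29^1 = 2639/2783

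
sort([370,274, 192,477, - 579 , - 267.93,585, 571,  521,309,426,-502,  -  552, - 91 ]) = [  -  579, - 552, - 502, - 267.93, - 91,192, 274,309, 370, 426,477,521,  571, 585]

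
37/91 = 37/91  =  0.41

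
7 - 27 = - 20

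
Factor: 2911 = 41^1*71^1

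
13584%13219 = 365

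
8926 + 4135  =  13061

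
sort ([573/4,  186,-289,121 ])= [ - 289, 121 , 573/4,186] 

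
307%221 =86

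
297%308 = 297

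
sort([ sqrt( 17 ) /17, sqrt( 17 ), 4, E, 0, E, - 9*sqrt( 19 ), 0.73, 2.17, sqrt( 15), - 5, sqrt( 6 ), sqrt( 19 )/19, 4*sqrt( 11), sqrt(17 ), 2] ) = [ - 9*sqrt( 19) ,-5,0, sqrt(19)/19,sqrt( 17) /17, 0.73, 2,2.17,sqrt(6), E,E, sqrt( 15 ), 4,sqrt (17), sqrt( 17 ),  4*sqrt( 11 )] 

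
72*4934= 355248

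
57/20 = 2 + 17/20 = 2.85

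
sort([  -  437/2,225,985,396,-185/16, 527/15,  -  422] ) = [ -422, - 437/2, - 185/16, 527/15, 225, 396,985 ]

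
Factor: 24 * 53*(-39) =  - 2^3*3^2*13^1*53^1 = -49608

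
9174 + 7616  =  16790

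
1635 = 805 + 830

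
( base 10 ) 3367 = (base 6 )23331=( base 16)D27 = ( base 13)16C0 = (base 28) 487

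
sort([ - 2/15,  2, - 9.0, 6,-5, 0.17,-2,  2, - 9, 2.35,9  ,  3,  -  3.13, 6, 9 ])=[ - 9.0, - 9, - 5, - 3.13, - 2,-2/15 , 0.17,2,  2,2.35,3, 6, 6,9,9 ] 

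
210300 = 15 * 14020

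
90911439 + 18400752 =109312191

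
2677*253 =677281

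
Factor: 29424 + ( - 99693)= - 3^1*59^1*397^1  =  - 70269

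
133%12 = 1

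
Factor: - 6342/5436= - 2^( - 1) * 3^( - 1)*7^1 = - 7/6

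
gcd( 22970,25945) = 5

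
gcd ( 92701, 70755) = 1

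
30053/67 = 448 + 37/67 = 448.55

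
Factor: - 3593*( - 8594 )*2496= 77072092032 = 2^7 * 3^1*13^1*3593^1*4297^1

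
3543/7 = 3543/7 = 506.14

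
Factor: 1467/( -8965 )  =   - 9/55  =  - 3^2 * 5^( - 1) * 11^(- 1)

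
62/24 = 31/12 = 2.58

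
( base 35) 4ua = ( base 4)1131020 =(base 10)5960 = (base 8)13510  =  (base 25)9DA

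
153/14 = 10  +  13/14 = 10.93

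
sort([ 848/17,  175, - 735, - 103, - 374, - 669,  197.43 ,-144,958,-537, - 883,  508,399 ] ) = [ - 883 , - 735 , - 669,-537, - 374, - 144,-103, 848/17,175, 197.43, 399, 508,  958 ] 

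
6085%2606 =873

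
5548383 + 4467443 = 10015826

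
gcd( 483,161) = 161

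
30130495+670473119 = 700603614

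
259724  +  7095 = 266819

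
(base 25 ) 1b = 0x24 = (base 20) 1g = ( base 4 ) 210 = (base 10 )36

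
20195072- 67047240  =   -46852168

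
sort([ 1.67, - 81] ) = [ - 81, 1.67 ]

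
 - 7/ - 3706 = 7/3706 = 0.00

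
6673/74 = 6673/74 = 90.18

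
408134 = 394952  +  13182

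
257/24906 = 257/24906 = 0.01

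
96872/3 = 32290 + 2/3=32290.67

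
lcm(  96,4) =96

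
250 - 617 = - 367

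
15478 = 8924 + 6554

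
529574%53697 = 46301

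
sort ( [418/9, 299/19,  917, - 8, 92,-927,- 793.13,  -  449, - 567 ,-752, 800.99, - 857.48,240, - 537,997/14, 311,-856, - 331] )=[ - 927,-857.48,  -  856, - 793.13 , - 752,-567, - 537, - 449,  -  331,-8,299/19 , 418/9,997/14, 92,240,311,800.99, 917]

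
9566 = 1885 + 7681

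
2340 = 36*65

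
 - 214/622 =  - 1  +  204/311 = -0.34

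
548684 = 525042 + 23642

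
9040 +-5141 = 3899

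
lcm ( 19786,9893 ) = 19786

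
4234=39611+-35377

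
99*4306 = 426294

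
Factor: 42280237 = 401^1*105437^1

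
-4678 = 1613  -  6291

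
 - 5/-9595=1/1919 =0.00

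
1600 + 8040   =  9640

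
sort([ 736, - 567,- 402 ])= [ - 567, - 402, 736 ]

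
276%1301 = 276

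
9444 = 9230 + 214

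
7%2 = 1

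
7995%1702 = 1187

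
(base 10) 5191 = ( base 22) afl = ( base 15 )1811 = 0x1447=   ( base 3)21010021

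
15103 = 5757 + 9346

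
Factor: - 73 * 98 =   -  2^1 * 7^2*73^1=-7154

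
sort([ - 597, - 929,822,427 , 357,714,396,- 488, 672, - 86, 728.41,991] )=[ - 929, - 597, - 488, - 86, 357,396, 427, 672,714 , 728.41,822,991]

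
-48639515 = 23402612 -72042127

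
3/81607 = 3/81607 =0.00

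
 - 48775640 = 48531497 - 97307137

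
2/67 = 2/67 = 0.03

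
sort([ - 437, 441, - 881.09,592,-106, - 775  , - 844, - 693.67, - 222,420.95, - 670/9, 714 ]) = [- 881.09 , - 844, - 775, - 693.67, - 437, - 222, - 106, - 670/9, 420.95,  441,592,  714] 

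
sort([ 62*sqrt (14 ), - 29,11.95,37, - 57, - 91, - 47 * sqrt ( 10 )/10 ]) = [  -  91 , - 57,- 29, - 47*sqrt( 10 ) /10,11.95, 37, 62*sqrt(14 ) ]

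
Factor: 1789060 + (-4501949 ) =-2712889 =- 239^1*11351^1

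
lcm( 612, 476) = 4284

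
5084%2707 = 2377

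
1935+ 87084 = 89019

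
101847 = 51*1997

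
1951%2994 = 1951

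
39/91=3/7 = 0.43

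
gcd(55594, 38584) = 14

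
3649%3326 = 323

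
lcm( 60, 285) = 1140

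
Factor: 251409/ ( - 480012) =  - 463/884=- 2^( - 2)*13^( - 1)  *  17^( -1)*463^1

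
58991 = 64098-5107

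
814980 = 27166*30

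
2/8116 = 1/4058 = 0.00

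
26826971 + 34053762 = 60880733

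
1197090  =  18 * 66505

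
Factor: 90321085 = 5^1 * 17^1*1062601^1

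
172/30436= 43/7609 = 0.01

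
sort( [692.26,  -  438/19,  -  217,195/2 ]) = [ - 217, - 438/19, 195/2, 692.26] 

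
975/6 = 162 + 1/2= 162.50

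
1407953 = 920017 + 487936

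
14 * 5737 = 80318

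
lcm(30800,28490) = 1139600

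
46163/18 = 2564 + 11/18 = 2564.61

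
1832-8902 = - 7070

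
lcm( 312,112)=4368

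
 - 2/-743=2/743 = 0.00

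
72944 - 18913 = 54031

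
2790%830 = 300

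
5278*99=522522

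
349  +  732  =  1081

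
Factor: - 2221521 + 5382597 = 3161076 = 2^2 *3^1 * 263423^1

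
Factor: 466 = 2^1*233^1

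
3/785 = 3/785 = 0.00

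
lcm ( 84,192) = 1344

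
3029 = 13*233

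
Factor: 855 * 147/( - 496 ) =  - 125685/496 = - 2^ (- 4)*3^3 * 5^1* 7^2*19^1 * 31^(- 1)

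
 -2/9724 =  - 1 + 4861/4862 = - 0.00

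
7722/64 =3861/32  =  120.66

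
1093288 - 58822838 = -57729550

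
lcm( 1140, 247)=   14820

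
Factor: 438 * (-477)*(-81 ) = 16923006 = 2^1*3^7 *53^1 * 73^1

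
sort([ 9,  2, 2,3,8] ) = [ 2, 2,  3, 8 , 9]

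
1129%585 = 544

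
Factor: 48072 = 2^3*3^1*2003^1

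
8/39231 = 8/39231 = 0.00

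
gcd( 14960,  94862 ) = 2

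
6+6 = 12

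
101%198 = 101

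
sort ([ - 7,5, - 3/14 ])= [ - 7, - 3/14,5 ] 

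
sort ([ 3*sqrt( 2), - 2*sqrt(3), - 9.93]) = [ - 9.93, - 2*sqrt( 3 ), 3*sqrt ( 2)]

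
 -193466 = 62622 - 256088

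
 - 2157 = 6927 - 9084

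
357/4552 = 357/4552 = 0.08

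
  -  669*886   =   - 592734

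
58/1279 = 58/1279 = 0.05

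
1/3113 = 1/3113 = 0.00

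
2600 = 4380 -1780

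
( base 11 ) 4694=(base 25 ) 9L3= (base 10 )6153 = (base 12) 3689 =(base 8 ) 14011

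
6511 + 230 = 6741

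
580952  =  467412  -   - 113540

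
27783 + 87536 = 115319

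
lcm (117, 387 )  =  5031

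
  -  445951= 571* (-781) 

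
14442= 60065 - 45623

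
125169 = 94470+30699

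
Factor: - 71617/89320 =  - 2^( - 3 )*5^( - 1)*11^( - 1) * 13^1*29^( - 1 )*787^1 = -10231/12760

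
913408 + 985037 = 1898445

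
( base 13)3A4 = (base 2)1010000001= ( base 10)641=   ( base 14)33b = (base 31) KL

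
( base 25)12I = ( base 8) 1265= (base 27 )pi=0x2b5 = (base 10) 693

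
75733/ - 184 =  - 412 + 75/184 = - 411.59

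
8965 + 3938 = 12903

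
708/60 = 11+4/5 = 11.80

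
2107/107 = 2107/107 = 19.69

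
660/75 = 8 + 4/5 = 8.80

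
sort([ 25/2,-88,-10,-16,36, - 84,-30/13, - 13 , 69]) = [- 88, - 84,-16,-13, - 10,- 30/13,25/2,36, 69]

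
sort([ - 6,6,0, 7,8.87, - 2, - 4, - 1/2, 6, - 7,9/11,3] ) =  [ - 7, - 6, - 4, - 2, - 1/2,0,9/11,3, 6,6,7,8.87 ] 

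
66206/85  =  778+76/85 = 778.89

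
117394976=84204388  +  33190588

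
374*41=15334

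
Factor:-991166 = -2^1*11^1*45053^1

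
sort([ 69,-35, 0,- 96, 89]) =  [-96,-35, 0 , 69,  89]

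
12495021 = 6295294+6199727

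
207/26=207/26=7.96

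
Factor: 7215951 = 3^1*23^1*104579^1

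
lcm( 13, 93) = 1209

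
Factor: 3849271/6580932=2^(- 2)*3^( - 1 ) *137^( - 1) * 347^1*4003^(-1)*11093^1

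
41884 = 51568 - 9684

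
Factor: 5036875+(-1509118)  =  3527757 = 3^2*593^1*661^1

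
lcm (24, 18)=72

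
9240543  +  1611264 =10851807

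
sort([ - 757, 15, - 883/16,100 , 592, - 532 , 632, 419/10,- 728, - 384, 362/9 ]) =[ - 757,-728,-532, - 384, - 883/16, 15,362/9,419/10, 100, 592,632]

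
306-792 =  - 486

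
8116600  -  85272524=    - 77155924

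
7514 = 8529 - 1015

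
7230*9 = 65070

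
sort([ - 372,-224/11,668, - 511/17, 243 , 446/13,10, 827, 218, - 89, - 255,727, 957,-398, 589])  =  [ -398, - 372, - 255, - 89, - 511/17, - 224/11,10, 446/13, 218,243, 589,668, 727, 827,957]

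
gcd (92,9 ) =1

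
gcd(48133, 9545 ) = 1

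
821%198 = 29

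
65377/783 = 83 + 388/783= 83.50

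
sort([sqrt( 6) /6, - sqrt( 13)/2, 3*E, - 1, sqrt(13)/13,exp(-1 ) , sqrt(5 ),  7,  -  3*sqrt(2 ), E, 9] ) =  [ - 3*sqrt(2 ),- sqrt(13)/2, - 1, sqrt( 13 ) /13, exp ( - 1 ), sqrt( 6) /6,sqrt ( 5 ), E, 7, 3*E, 9]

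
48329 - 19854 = 28475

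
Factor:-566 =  - 2^1*283^1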